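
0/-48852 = 0/1 = - 0.00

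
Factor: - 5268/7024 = - 3/4= - 2^( - 2)*3^1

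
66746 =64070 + 2676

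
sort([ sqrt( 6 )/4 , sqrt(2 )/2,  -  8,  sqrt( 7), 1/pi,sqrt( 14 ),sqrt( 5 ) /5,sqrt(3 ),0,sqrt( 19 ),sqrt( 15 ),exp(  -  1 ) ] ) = [ - 8,0,1/pi,exp(  -  1 ), sqrt( 5 ) /5, sqrt(6)/4, sqrt( 2) /2,sqrt(3), sqrt( 7),sqrt(14),sqrt(15 ),sqrt(19) ] 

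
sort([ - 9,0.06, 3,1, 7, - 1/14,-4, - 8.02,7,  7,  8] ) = [ - 9,- 8.02,- 4 , - 1/14, 0.06,1,3, 7,7,7,8]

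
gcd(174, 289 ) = 1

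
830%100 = 30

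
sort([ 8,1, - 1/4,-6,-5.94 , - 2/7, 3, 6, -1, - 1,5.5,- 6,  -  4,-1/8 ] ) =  [- 6, - 6 ,- 5.94 , - 4, -1,-1,  -  2/7 , - 1/4, - 1/8,1, 3,5.5,6,8]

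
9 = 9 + 0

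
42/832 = 21/416 = 0.05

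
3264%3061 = 203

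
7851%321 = 147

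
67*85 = 5695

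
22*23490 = 516780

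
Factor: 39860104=2^3*17^1*23^1*12743^1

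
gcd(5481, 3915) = 783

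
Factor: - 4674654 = -2^1 * 3^2*37^1*7019^1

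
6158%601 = 148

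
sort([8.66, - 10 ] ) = [ -10,8.66]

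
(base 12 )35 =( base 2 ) 101001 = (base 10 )41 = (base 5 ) 131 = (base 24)1h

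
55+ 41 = 96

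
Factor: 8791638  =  2^1*3^1 * 1465273^1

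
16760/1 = 16760=16760.00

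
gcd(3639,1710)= 3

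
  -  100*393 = -39300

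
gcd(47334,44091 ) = 69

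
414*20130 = 8333820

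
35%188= 35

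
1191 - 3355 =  - 2164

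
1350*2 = 2700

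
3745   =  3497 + 248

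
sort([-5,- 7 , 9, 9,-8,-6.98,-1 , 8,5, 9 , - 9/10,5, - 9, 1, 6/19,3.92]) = [ - 9,  -  8, - 7, - 6.98,- 5, - 1, - 9/10 , 6/19,1,3.92,5, 5, 8,9,  9,9]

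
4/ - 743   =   - 1+739/743 = - 0.01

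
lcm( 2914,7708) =238948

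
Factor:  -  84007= - 7^1*11^1*1091^1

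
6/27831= 2/9277 = 0.00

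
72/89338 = 36/44669 = 0.00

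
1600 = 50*32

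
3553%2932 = 621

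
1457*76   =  110732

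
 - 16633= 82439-99072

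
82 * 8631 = 707742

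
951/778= 951/778 =1.22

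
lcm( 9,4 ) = 36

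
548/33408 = 137/8352 =0.02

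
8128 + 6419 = 14547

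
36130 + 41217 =77347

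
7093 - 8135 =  - 1042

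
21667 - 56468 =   -  34801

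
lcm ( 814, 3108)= 34188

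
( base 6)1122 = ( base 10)266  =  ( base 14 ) 150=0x10a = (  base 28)9E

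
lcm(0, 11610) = 0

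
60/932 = 15/233  =  0.06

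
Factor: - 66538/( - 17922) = 323/87 = 3^( - 1 )*17^1*19^1*29^( - 1)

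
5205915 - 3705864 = 1500051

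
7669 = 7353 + 316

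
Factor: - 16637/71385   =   -3^(  -  1) * 5^( - 1 ) * 127^1*131^1*4759^(  -  1)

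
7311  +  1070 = 8381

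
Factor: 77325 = 3^1*5^2* 1031^1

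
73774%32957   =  7860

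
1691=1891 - 200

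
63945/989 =64 + 649/989=64.66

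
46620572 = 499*93428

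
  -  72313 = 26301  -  98614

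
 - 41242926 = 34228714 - 75471640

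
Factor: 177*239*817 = 34561551 = 3^1*19^1*43^1*59^1*239^1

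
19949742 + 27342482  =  47292224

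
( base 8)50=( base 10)40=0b101000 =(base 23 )1h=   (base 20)20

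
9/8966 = 9/8966 = 0.00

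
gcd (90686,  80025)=1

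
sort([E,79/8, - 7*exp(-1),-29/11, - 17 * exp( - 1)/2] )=[ -17*exp(-1)/2 ,- 29/11, - 7*exp( - 1),E , 79/8 ] 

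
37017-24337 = 12680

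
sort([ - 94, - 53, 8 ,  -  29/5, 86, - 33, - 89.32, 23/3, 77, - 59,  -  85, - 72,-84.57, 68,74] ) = [ - 94, - 89.32 ,-85,-84.57, - 72, - 59,-53, - 33,-29/5,23/3,8,68, 74, 77, 86]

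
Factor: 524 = 2^2*131^1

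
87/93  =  29/31 = 0.94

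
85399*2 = 170798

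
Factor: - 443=-443^1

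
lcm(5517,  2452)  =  22068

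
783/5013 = 87/557 = 0.16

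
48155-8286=39869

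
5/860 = 1/172 = 0.01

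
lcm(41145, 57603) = 288015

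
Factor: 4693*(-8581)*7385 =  - 5^1*7^1*13^1*19^2*211^1*8581^1= - 297398624705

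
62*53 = 3286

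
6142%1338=790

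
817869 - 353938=463931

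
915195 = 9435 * 97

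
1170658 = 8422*139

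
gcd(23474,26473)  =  1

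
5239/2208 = 5239/2208 = 2.37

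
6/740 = 3/370 = 0.01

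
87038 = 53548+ 33490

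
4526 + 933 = 5459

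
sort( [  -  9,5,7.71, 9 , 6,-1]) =[- 9, - 1, 5, 6, 7.71,  9] 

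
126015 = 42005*3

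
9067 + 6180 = 15247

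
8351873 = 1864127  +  6487746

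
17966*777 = 13959582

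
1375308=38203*36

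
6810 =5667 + 1143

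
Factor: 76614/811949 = 2^1*3^1*103^ (-1 ) * 113^2*7883^( - 1 )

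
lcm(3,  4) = 12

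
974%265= 179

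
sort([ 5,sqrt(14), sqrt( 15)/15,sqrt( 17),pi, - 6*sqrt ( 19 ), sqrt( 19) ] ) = [-6*sqrt( 19),sqrt ( 15 )/15,pi,sqrt( 14) , sqrt(17), sqrt( 19),5 ]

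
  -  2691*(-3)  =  8073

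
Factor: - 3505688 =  - 2^3*438211^1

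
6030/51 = 2010/17 = 118.24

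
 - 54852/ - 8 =13713/2= 6856.50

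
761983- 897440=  - 135457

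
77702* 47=3651994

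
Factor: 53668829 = 71^1*755899^1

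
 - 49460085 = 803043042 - 852503127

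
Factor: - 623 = - 7^1*89^1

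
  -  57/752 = -1+695/752 = -0.08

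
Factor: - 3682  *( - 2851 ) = 10497382 = 2^1*7^1*263^1*2851^1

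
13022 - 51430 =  - 38408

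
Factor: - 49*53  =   - 2597 = - 7^2* 53^1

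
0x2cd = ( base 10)717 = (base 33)LO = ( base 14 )393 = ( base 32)MD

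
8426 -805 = 7621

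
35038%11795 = 11448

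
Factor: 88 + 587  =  675 =3^3*5^2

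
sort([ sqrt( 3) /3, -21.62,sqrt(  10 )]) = [ - 21.62 , sqrt( 3) /3,sqrt (10)]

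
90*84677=7620930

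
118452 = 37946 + 80506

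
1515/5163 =505/1721 = 0.29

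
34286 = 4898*7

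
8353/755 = 8353/755 = 11.06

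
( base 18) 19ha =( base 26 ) DAG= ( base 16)2368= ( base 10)9064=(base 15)2A44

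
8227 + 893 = 9120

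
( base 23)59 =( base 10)124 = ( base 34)3m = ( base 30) 44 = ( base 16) 7c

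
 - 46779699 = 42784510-89564209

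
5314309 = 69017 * 77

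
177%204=177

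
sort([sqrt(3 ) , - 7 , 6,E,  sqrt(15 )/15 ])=[ - 7, sqrt(15)/15, sqrt(3),E,6 ] 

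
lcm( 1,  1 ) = 1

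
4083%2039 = 5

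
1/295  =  1/295 = 0.00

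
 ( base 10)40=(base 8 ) 50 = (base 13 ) 31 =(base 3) 1111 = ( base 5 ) 130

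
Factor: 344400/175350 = 328/167=2^3*41^1*167^ (-1)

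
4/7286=2/3643=0.00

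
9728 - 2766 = 6962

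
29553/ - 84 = -9851/28 = - 351.82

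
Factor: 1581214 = 2^1*790607^1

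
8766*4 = 35064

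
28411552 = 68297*416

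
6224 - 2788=3436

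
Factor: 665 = 5^1 * 7^1 *19^1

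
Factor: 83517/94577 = 11931/13511 = 3^1 * 41^1*59^( - 1 )*97^1 * 229^(  -  1 ) 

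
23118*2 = 46236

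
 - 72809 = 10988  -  83797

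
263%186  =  77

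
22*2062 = 45364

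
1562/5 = 1562/5  =  312.40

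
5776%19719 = 5776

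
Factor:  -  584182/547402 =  - 292091/273701 = - 59^(-1)*4639^( - 1)*292091^1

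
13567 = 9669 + 3898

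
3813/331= 3813/331 = 11.52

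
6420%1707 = 1299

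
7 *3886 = 27202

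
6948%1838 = 1434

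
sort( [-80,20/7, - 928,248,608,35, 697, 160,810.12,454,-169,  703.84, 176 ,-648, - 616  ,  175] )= [ - 928,-648,-616, - 169,-80,20/7,  35,  160,175,176,248, 454,608,697, 703.84,810.12 ] 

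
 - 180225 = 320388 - 500613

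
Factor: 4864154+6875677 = 3^1*3913277^1 = 11739831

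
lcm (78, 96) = 1248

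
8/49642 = 4/24821 = 0.00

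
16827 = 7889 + 8938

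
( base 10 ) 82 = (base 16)52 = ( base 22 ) 3G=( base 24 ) 3A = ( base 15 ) 57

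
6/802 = 3/401 = 0.01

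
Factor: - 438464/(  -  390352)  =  2^2*13^1*17^1*787^ (  -  1)= 884/787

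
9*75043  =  675387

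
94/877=94/877 = 0.11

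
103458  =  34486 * 3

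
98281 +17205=115486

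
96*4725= 453600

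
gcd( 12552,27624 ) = 24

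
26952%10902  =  5148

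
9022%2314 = 2080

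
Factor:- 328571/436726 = -2^(-1 )*59^1* 5569^1*218363^( - 1 )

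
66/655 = 66/655 = 0.10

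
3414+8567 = 11981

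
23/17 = 1 + 6/17 = 1.35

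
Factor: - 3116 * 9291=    - 28950756= - 2^2*3^1*19^2 * 41^1 * 163^1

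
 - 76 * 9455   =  -718580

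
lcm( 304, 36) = 2736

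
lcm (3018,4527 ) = 9054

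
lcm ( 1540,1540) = 1540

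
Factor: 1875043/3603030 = 2^ ( - 1)*3^( - 1)*5^(-1)*83^( - 1)*1447^( - 1 )*1875043^1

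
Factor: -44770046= -2^1 * 401^1*55823^1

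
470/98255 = 94/19651 = 0.00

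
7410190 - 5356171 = 2054019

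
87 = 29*3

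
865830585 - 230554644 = 635275941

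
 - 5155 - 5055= - 10210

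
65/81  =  65/81= 0.80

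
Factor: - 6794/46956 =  - 79/546 = - 2^( - 1 )*3^( - 1)*7^(- 1)*13^( - 1)*79^1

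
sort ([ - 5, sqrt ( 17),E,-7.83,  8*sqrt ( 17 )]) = [ - 7.83,-5,  E,sqrt( 17 ), 8*sqrt( 17 )]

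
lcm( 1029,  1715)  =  5145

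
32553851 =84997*383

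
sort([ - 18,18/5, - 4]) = [-18,  -  4,18/5]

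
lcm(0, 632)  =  0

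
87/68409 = 29/22803 = 0.00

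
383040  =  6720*57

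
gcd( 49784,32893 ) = 889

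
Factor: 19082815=5^1*3816563^1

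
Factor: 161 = 7^1*23^1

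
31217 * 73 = 2278841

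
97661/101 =97661/101 = 966.94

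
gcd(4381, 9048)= 13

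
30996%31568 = 30996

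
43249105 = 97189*445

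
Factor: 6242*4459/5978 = 7^1 * 13^1*61^( - 1)*3121^1 = 284011/61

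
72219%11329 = 4245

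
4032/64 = 63 = 63.00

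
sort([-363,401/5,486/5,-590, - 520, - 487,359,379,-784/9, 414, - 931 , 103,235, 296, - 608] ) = [ - 931, - 608, - 590, -520, - 487, - 363, - 784/9, 401/5,  486/5 , 103,235,296,359,379,414]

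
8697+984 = 9681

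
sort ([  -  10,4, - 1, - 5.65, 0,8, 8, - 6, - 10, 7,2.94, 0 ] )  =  [ - 10, - 10, - 6, - 5.65, - 1,0, 0,2.94, 4,7,8, 8]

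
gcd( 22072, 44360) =8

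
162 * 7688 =1245456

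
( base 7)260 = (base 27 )55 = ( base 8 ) 214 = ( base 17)84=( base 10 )140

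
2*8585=17170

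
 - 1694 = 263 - 1957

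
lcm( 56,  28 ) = 56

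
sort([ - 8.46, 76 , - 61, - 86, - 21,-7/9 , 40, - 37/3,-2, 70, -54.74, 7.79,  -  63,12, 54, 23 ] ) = [ - 86 , - 63, - 61, - 54.74, - 21, - 37/3,-8.46,  -  2, - 7/9,  7.79, 12,23,40, 54, 70, 76 ]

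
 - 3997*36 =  - 143892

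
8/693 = 8/693= 0.01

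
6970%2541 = 1888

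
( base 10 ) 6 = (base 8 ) 6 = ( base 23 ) 6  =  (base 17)6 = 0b110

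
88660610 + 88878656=177539266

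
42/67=42/67 = 0.63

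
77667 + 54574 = 132241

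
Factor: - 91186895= -5^1*17^1*181^1*5927^1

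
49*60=2940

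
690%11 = 8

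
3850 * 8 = 30800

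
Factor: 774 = 2^1*3^2 * 43^1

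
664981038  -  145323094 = 519657944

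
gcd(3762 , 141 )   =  3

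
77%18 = 5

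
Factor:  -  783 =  - 3^3*29^1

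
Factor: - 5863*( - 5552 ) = 2^4*11^1*13^1*41^1*347^1 = 32551376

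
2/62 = 1/31 = 0.03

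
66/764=33/382 = 0.09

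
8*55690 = 445520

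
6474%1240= 274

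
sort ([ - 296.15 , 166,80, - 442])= [ - 442, - 296.15,80, 166] 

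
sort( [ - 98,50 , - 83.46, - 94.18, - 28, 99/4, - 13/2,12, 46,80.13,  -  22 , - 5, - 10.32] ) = [- 98,  -  94.18  ,  -  83.46, - 28, - 22, - 10.32,-13/2, - 5,12, 99/4, 46,50, 80.13 ]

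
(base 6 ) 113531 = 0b10011010111111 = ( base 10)9919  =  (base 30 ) B0J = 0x26BF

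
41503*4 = 166012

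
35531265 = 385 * 92289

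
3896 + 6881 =10777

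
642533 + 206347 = 848880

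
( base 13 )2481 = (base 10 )5175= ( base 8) 12067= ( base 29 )64D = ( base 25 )870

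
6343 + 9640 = 15983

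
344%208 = 136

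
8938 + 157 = 9095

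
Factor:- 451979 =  - 11^1 * 17^1*2417^1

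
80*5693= 455440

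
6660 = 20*333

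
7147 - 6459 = 688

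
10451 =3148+7303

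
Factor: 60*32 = 1920 = 2^7*3^1*5^1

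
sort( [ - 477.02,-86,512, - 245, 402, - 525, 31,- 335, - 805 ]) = [ - 805, - 525, - 477.02, -335, - 245, - 86,31,402,512 ]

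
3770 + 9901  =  13671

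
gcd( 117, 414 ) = 9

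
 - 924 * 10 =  - 9240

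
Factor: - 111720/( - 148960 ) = 2^( - 2) * 3^1 =3/4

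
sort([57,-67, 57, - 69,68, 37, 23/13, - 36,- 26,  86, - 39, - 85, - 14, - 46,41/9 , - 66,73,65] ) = [-85,-69, - 67, - 66, - 46, - 39, - 36, -26, - 14,23/13,41/9,37 , 57,57,65 , 68,  73,  86 ]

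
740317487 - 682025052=58292435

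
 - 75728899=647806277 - 723535176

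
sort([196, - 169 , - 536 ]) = [ - 536 , - 169, 196] 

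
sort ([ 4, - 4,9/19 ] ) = [ - 4,9/19, 4 ] 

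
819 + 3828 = 4647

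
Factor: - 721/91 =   -  103/13=- 13^(-1 )* 103^1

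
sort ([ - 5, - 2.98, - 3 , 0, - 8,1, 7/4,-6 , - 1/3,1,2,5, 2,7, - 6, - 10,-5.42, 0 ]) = [ - 10, - 8, - 6 , - 6,- 5.42, - 5,-3,  -  2.98, - 1/3, 0,0,1,1,7/4, 2, 2,5,7 ]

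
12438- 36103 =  - 23665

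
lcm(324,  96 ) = 2592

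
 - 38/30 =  - 19/15 =- 1.27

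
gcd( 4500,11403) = 9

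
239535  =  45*5323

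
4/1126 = 2/563 =0.00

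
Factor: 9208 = 2^3*1151^1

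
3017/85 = 3017/85 = 35.49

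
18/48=3/8  =  0.38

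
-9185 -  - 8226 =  - 959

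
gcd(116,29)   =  29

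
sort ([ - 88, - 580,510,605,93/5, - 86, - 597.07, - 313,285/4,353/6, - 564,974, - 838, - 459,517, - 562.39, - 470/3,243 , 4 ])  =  [ - 838, - 597.07, - 580, - 564, - 562.39 , - 459 ,-313, - 470/3, - 88, - 86,4, 93/5 , 353/6, 285/4,243,510,517, 605,974] 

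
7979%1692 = 1211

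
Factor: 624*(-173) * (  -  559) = 2^4*3^1*13^2*43^1 * 173^1 = 60345168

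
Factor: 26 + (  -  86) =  - 2^2*3^1*5^1 = -  60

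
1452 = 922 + 530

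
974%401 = 172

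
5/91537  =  5/91537 = 0.00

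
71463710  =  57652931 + 13810779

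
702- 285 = 417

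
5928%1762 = 642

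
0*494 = 0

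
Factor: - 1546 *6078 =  - 9396588  =  - 2^2* 3^1* 773^1*1013^1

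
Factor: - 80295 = - 3^1*5^1*53^1*101^1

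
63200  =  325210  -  262010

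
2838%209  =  121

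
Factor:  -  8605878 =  - 2^1*3^1*521^1*2753^1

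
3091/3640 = 3091/3640=0.85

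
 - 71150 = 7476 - 78626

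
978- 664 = 314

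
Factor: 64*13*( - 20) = -16640 =- 2^8*5^1*13^1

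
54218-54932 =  - 714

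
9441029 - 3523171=5917858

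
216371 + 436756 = 653127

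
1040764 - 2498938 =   -  1458174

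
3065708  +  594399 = 3660107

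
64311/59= 1090 + 1/59   =  1090.02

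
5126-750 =4376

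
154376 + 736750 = 891126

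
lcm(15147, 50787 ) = 863379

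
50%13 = 11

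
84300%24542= 10674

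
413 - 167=246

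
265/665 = 53/133 = 0.40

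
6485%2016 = 437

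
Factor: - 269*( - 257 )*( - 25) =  - 1728325  =  - 5^2*257^1 * 269^1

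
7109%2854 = 1401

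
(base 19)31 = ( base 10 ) 58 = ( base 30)1S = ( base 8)72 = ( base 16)3A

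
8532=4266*2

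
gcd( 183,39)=3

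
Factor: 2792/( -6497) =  - 2^3 * 73^ ( - 1 )*89^( - 1 )*349^1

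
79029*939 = 74208231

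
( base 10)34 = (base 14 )26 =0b100010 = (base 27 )17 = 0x22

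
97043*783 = 75984669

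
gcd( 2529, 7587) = 2529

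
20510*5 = 102550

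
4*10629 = 42516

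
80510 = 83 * 970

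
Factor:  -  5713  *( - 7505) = 42876065 = 5^1*19^1*29^1*79^1 *197^1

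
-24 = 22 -46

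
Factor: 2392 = 2^3*13^1*23^1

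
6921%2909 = 1103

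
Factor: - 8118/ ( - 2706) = 3^1 = 3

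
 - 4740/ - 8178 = 790/1363 = 0.58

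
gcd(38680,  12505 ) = 5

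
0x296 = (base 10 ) 662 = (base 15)2e2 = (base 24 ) 13e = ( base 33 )k2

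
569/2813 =569/2813= 0.20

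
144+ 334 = 478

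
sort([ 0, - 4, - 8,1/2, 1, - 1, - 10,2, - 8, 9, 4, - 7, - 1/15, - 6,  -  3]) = [ - 10, - 8, - 8,  -  7, - 6, -4 , - 3,-1, - 1/15, 0, 1/2 , 1, 2,4, 9 ] 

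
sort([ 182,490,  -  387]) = [ - 387,  182, 490]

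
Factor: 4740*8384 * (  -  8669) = -344507447040 = -2^8*3^1 * 5^1 * 79^1*131^1*8669^1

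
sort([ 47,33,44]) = [33,44,47] 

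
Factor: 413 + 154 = 3^4*7^1 = 567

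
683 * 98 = 66934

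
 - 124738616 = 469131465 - 593870081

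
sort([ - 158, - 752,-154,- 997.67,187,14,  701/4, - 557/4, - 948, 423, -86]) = [ - 997.67,- 948, - 752, - 158,-154, - 557/4 , - 86, 14,701/4,187,423]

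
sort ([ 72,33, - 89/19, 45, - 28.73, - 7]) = [-28.73, - 7,- 89/19, 33,45,72]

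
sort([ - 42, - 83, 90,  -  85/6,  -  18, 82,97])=[  -  83,  -  42,  -  18,  -  85/6,82, 90, 97]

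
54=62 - 8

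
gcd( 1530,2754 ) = 306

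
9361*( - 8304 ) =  - 77733744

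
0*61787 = 0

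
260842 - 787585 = -526743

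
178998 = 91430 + 87568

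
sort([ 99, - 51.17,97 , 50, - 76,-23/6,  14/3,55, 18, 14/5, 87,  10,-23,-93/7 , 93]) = [ -76, - 51.17 ,-23,-93/7, -23/6, 14/5,14/3, 10,18,50,55,87,93, 97,99]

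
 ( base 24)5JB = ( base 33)32e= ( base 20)877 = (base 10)3347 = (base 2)110100010011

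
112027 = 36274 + 75753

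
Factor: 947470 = 2^1*5^1*94747^1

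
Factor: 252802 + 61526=314328 = 2^3*3^1* 7^1* 1871^1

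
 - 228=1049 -1277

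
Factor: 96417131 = 439^1 * 219629^1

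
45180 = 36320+8860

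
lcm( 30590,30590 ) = 30590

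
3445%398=261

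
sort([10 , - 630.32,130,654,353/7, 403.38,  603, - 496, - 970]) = [-970, - 630.32, - 496, 10,  353/7,  130,403.38,603, 654 ] 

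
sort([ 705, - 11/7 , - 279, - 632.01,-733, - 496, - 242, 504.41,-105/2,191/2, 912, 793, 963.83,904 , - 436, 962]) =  [ - 733,-632.01, - 496,-436, - 279, - 242, - 105/2,-11/7,191/2,504.41,  705, 793,  904, 912, 962,963.83 ] 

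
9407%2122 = 919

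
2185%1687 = 498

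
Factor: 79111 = 79111^1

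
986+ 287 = 1273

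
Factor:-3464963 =-31^1 *111773^1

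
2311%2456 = 2311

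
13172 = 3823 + 9349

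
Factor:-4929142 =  - 2^1*2464571^1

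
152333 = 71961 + 80372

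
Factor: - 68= - 2^2 * 17^1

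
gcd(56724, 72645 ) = 87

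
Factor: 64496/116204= 116/209  =  2^2 * 11^( - 1 )*19^(-1 )*29^1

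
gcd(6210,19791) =27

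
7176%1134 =372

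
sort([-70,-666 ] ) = [ - 666, - 70]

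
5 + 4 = 9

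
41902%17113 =7676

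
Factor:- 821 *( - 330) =270930 = 2^1*3^1*5^1  *  11^1*821^1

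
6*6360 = 38160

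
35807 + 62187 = 97994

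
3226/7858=1613/3929=0.41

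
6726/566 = 3363/283 = 11.88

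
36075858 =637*56634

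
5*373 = 1865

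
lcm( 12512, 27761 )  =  888352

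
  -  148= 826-974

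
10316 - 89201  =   - 78885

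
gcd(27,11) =1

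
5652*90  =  508680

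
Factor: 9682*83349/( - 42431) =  - 806985018/42431= - 2^1*3^5*7^3*47^1*103^1*151^( - 1) * 281^ ( - 1) 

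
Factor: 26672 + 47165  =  73837 = 47^1*1571^1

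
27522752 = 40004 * 688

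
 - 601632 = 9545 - 611177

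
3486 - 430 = 3056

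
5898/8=737+1/4 = 737.25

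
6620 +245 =6865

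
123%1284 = 123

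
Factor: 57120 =2^5  *3^1*5^1*7^1*17^1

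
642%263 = 116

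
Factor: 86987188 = 2^2*21746797^1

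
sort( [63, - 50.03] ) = [ - 50.03,  63]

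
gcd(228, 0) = 228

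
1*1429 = 1429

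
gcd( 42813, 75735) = 9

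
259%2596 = 259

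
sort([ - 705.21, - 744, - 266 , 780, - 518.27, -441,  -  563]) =[  -  744, - 705.21, - 563, - 518.27,-441, -266,780]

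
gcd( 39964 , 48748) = 4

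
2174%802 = 570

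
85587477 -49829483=35757994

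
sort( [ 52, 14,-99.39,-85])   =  [ - 99.39, - 85,14,52 ]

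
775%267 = 241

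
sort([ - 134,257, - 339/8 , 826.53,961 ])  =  [-134, - 339/8,257,826.53, 961 ] 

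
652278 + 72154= 724432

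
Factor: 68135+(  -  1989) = 2^1*33073^1 = 66146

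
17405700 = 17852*975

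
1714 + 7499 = 9213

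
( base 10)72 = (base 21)39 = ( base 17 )44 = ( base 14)52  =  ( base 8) 110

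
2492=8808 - 6316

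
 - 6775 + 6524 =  - 251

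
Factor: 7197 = 3^1*2399^1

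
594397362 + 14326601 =608723963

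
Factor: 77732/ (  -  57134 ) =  - 38866/28567=- 2^1* 7^( - 2)*11^(  -  1)*53^ ( - 1)*19433^1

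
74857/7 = 74857/7  =  10693.86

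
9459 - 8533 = 926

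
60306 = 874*69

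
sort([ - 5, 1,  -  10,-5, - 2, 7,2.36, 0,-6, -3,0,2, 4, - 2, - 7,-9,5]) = [- 10 , - 9, - 7, - 6, -5 , - 5, - 3, - 2, - 2, 0, 0,1, 2, 2.36, 4, 5, 7 ]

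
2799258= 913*3066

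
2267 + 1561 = 3828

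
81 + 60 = 141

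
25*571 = 14275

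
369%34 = 29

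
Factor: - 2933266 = - 2^1*7^1*209519^1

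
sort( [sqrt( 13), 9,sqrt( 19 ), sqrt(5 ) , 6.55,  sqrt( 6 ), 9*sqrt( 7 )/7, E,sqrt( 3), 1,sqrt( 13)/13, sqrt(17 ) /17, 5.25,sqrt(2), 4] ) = [sqrt(17)/17, sqrt( 13) /13, 1, sqrt( 2) , sqrt(3), sqrt( 5 ),sqrt( 6), E, 9*sqrt( 7) /7 , sqrt (13), 4 , sqrt( 19), 5.25 , 6.55 , 9 ] 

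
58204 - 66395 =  - 8191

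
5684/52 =1421/13 = 109.31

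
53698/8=26849/4 = 6712.25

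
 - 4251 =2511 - 6762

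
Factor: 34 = 2^1*17^1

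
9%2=1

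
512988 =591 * 868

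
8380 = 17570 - 9190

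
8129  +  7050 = 15179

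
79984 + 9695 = 89679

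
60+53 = 113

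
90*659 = 59310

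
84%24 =12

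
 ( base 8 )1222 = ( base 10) 658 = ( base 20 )1CI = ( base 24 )13A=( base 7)1630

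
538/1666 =269/833 =0.32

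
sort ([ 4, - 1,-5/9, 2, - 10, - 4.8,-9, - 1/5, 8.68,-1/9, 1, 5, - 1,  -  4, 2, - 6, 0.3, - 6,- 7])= [ - 10 , - 9,-7 ,  -  6, - 6, - 4.8, - 4, - 1, - 1, - 5/9,-1/5, -1/9, 0.3,1 , 2, 2,4,5, 8.68]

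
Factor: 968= 2^3*11^2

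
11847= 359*33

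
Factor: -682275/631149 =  - 5^2*11^1*101^( - 1)*827^1*2083^( - 1 ) = - 227425/210383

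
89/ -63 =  - 89/63  =  - 1.41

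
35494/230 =17747/115 = 154.32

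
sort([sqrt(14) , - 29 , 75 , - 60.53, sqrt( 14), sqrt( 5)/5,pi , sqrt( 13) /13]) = [ - 60.53,-29, sqrt (13 ) /13,sqrt( 5 )/5, pi , sqrt ( 14 ),sqrt( 14 ),75 ] 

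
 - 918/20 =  - 459/10 = -45.90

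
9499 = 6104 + 3395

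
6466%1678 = 1432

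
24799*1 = 24799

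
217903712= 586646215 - 368742503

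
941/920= 941/920 =1.02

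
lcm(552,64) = 4416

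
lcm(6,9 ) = 18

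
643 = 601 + 42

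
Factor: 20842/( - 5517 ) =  -34/9 = - 2^1*3^ (  -  2)*17^1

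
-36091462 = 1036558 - 37128020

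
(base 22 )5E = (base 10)124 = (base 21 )5J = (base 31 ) 40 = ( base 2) 1111100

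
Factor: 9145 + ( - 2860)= 6285 =3^1*5^1*419^1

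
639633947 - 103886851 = 535747096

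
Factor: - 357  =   - 3^1*7^1*17^1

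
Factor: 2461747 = 167^1*14741^1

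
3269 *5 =16345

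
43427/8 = 5428+3/8 =5428.38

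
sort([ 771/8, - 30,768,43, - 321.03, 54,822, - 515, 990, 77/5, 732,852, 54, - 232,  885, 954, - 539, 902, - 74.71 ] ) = [ - 539, - 515,- 321.03,-232, - 74.71, - 30,77/5 , 43, 54, 54,771/8,732,  768 , 822,852, 885,902, 954 , 990 ]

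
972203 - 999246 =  - 27043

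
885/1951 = 885/1951  =  0.45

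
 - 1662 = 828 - 2490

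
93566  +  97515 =191081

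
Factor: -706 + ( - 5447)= - 3^1*7^1*293^1= - 6153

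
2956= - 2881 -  - 5837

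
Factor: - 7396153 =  - 97^1*76249^1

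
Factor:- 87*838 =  - 72906= -2^1*3^1*29^1*419^1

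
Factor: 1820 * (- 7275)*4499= -59569009500=- 2^2 * 3^1*5^3*7^1*11^1*13^1*97^1*409^1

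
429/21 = 20 + 3/7 = 20.43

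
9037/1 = 9037 = 9037.00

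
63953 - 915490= - 851537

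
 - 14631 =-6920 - 7711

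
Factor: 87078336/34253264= 5442396/2140829= 2^2*3^1*31^( - 1)*53^( - 1)*59^1*1303^ ( - 1)*7687^1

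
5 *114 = 570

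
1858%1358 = 500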